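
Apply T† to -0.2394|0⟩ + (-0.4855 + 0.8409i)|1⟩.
-0.2394|0⟩ + (0.2513 + 0.9379i)|1⟩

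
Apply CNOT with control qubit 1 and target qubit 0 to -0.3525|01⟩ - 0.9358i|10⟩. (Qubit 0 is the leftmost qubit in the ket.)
-0.9358i|10⟩ - 0.3525|11⟩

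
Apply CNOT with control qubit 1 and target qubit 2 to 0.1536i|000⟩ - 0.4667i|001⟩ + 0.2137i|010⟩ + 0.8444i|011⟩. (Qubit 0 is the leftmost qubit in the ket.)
0.1536i|000⟩ - 0.4667i|001⟩ + 0.8444i|010⟩ + 0.2137i|011⟩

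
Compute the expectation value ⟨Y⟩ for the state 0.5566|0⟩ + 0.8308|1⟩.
0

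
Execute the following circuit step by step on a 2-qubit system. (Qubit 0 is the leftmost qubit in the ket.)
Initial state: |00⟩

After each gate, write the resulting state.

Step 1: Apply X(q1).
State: |01⟩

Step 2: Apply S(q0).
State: |01⟩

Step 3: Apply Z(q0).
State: |01⟩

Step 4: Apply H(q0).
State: 1/√2|01⟩ + 1/√2|11⟩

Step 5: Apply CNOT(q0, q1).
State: 1/√2|01⟩ + 1/√2|10⟩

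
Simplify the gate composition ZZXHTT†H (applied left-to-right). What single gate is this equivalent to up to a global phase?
X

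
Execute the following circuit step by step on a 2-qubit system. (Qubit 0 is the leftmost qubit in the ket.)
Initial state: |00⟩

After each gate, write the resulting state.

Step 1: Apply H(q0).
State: 1/√2|00⟩ + 1/√2|10⟩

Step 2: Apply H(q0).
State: |00⟩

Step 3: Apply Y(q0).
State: i|10⟩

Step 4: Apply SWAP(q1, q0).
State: i|01⟩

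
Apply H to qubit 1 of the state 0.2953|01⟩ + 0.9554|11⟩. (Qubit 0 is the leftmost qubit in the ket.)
0.2088|00⟩ - 0.2088|01⟩ + 0.6756|10⟩ - 0.6756|11⟩

H on qubit 1 mixes each pair of kets that differ only in qubit 1: amplitudes (a, b) of (|…0…⟩, |…1…⟩) become ((a + b)/√2, (a − b)/√2). Kets absent from the input have amplitude 0.
(|00⟩, |01⟩): (a, b) = (0, 0.2953) → (0.2088, -0.2088)
(|10⟩, |11⟩): (a, b) = (0, 0.9554) → (0.6756, -0.6756)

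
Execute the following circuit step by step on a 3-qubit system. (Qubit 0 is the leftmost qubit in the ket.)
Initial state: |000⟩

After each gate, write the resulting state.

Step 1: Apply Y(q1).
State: i|010⟩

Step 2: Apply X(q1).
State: i|000⟩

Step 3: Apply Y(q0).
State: -|100⟩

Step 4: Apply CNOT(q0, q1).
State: -|110⟩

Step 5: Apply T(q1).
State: (-1/√2 - (1/√2)i)|110⟩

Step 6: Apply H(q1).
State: (-1/2 - (1/2)i)|100⟩ + (1/2 + (1/2)i)|110⟩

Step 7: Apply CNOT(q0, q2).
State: (-1/2 - (1/2)i)|101⟩ + (1/2 + (1/2)i)|111⟩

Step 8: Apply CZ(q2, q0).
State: (1/2 + (1/2)i)|101⟩ + (-1/2 - (1/2)i)|111⟩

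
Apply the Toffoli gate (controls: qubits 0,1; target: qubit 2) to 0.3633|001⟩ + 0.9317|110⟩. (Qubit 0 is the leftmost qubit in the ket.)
0.3633|001⟩ + 0.9317|111⟩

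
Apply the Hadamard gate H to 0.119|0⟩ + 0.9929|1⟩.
0.7862|0⟩ - 0.6179|1⟩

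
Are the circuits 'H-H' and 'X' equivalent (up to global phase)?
No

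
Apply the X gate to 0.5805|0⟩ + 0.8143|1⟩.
0.8143|0⟩ + 0.5805|1⟩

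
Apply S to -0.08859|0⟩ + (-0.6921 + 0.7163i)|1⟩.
-0.08859|0⟩ + (-0.7163 - 0.6921i)|1⟩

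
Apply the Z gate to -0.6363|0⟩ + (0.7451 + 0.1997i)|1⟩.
-0.6363|0⟩ + (-0.7451 - 0.1997i)|1⟩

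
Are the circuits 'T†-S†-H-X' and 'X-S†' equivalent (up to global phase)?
No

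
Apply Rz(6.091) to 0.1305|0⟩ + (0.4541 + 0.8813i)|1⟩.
(-0.1299 - 0.01252i)|0⟩ + (-0.5366 - 0.8337i)|1⟩

Rz(6.091) = [[e^(−iθ/2), 0], [0, e^(iθ/2)]] with e^(±iθ/2) = cos(θ/2) ± i·sin(θ/2); θ = 6.091, cos(θ/2) ≈ -0.995387, sin(θ/2) ≈ 0.0959448.
With a = amp(|0⟩) = 0.1305 and b = amp(|1⟩) = (0.4541 + 0.8813i):
new amp(|0⟩) = (-0.995387 - 0.0959448i)·a = (-0.1299 - 0.01252i)
new amp(|1⟩) = (-0.995387 + 0.0959448i)·b = (-0.5366 - 0.8337i)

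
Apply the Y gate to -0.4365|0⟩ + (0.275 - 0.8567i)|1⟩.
(-0.8567 - 0.275i)|0⟩ - 0.4365i|1⟩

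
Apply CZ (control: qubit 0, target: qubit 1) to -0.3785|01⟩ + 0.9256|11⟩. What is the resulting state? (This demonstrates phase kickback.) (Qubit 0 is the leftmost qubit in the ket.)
-0.3785|01⟩ - 0.9256|11⟩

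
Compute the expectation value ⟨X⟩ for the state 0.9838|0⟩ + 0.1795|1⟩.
0.3532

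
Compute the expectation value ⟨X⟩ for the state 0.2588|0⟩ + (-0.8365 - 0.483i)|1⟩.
-0.433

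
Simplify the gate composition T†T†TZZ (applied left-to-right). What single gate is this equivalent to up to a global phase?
T†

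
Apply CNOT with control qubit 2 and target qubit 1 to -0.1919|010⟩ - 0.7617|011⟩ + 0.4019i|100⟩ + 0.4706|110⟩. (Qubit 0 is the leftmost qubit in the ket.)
-0.7617|001⟩ - 0.1919|010⟩ + 0.4019i|100⟩ + 0.4706|110⟩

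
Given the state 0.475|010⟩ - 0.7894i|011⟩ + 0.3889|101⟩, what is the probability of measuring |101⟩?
0.1512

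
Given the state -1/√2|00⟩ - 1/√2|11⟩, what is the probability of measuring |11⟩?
1/2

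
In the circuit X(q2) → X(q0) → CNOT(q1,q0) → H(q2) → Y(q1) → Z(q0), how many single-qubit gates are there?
5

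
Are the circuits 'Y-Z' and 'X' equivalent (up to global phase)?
Yes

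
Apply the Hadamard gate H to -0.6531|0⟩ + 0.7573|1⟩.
0.07368|0⟩ - 0.9973|1⟩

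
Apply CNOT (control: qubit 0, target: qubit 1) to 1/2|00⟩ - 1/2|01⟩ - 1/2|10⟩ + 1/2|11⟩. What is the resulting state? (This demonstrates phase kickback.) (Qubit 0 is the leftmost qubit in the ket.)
1/2|00⟩ - 1/2|01⟩ + 1/2|10⟩ - 1/2|11⟩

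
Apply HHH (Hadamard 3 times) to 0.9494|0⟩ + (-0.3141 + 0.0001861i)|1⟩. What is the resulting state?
(0.4492 + 0.0001316i)|0⟩ + (0.8934 - 0.0001316i)|1⟩

H² = I, so H^3 = H: a single Hadamard. With (a, b) = (0.9494, (-0.3141 + 0.0001861i)), H gives ((a + b)/√2, (a − b)/√2) = ((0.4492 + 0.0001316i), (0.8934 - 0.0001316i)).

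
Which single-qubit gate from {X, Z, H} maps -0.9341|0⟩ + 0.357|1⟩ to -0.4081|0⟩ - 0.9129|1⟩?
H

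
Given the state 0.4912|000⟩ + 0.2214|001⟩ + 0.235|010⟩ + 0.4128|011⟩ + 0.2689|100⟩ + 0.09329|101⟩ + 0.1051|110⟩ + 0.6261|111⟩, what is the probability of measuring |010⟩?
0.05523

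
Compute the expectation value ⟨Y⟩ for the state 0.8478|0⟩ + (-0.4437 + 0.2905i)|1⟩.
0.4926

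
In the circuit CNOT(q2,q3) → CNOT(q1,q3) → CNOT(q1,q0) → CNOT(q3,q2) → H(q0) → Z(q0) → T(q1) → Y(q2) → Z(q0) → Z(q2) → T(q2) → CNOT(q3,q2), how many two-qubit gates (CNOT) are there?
5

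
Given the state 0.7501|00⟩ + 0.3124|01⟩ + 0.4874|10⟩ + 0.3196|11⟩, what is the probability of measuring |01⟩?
0.09759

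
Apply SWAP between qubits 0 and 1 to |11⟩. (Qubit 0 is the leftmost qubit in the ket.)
|11⟩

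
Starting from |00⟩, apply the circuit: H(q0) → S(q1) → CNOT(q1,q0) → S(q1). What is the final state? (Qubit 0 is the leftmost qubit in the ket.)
1/√2|00⟩ + 1/√2|10⟩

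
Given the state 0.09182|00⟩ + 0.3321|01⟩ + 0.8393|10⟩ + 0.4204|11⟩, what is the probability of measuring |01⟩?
0.1103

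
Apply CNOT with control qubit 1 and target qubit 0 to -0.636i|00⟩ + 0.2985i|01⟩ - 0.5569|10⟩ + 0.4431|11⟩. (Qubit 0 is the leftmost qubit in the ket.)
-0.636i|00⟩ + 0.4431|01⟩ - 0.5569|10⟩ + 0.2985i|11⟩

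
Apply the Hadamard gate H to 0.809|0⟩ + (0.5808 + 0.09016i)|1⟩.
(0.9827 + 0.06375i)|0⟩ + (0.1614 - 0.06375i)|1⟩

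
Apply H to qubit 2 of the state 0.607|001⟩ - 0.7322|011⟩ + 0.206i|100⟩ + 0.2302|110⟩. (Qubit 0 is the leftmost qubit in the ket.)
0.4292|000⟩ - 0.4292|001⟩ - 0.5177|010⟩ + 0.5177|011⟩ + 0.1457i|100⟩ + 0.1457i|101⟩ + 0.1628|110⟩ + 0.1628|111⟩

H on qubit 2 mixes each pair of kets that differ only in qubit 2: amplitudes (a, b) of (|…0…⟩, |…1…⟩) become ((a + b)/√2, (a − b)/√2). Kets absent from the input have amplitude 0.
(|000⟩, |001⟩): (a, b) = (0, 0.607) → (0.4292, -0.4292)
(|010⟩, |011⟩): (a, b) = (0, -0.7322) → (-0.5177, 0.5177)
(|100⟩, |101⟩): (a, b) = (0.206i, 0) → (0.1457i, 0.1457i)
(|110⟩, |111⟩): (a, b) = (0.2302, 0) → (0.1628, 0.1628)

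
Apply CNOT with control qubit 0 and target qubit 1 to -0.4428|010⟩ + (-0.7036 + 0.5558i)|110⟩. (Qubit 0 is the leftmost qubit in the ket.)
-0.4428|010⟩ + (-0.7036 + 0.5558i)|100⟩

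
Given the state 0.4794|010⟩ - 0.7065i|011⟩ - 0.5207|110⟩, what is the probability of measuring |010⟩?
0.2298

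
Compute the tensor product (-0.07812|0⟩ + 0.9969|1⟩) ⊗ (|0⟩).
-0.07812|00⟩ + 0.9969|10⟩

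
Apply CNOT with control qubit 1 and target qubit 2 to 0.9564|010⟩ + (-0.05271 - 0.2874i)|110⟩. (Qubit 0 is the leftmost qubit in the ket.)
0.9564|011⟩ + (-0.05271 - 0.2874i)|111⟩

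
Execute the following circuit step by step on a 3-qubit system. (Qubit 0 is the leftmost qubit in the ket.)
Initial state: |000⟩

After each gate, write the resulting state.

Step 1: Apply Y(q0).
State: i|100⟩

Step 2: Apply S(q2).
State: i|100⟩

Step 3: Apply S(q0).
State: -|100⟩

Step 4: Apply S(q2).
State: -|100⟩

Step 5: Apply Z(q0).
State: |100⟩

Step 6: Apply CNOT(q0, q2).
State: |101⟩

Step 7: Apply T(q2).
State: (1/√2 + (1/√2)i)|101⟩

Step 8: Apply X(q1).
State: (1/√2 + (1/√2)i)|111⟩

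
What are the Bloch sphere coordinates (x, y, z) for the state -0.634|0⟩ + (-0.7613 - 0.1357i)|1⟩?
(0.9653, 0.1721, -0.196)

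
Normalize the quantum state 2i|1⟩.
i|1⟩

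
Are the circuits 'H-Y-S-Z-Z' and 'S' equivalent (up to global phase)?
No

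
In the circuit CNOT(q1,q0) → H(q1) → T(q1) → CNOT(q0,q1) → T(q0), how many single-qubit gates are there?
3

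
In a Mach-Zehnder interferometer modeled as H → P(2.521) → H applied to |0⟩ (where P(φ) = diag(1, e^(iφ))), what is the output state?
(0.09323 + 0.2908i)|0⟩ + (0.9068 - 0.2908i)|1⟩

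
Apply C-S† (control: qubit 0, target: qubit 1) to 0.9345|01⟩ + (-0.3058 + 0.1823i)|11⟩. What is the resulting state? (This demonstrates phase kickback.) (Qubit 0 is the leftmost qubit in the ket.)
0.9345|01⟩ + (0.1823 + 0.3058i)|11⟩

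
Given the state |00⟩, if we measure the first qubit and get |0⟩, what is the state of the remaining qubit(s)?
|0⟩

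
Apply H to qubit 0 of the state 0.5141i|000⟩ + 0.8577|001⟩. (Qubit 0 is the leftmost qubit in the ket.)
0.3635i|000⟩ + 0.6065|001⟩ + 0.3635i|100⟩ + 0.6065|101⟩

H on qubit 0 mixes each pair of kets that differ only in qubit 0: amplitudes (a, b) of (|…0…⟩, |…1…⟩) become ((a + b)/√2, (a − b)/√2). Kets absent from the input have amplitude 0.
(|000⟩, |100⟩): (a, b) = (0.5141i, 0) → (0.3635i, 0.3635i)
(|001⟩, |101⟩): (a, b) = (0.8577, 0) → (0.6065, 0.6065)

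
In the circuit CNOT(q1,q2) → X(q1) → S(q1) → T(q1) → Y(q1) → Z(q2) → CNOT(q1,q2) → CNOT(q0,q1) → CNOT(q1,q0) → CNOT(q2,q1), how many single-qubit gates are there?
5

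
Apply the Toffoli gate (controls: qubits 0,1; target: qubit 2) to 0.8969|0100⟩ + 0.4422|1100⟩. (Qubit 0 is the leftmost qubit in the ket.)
0.8969|0100⟩ + 0.4422|1110⟩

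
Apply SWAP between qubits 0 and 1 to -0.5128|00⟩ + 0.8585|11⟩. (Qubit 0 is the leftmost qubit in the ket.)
-0.5128|00⟩ + 0.8585|11⟩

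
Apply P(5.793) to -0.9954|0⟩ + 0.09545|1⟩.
-0.9954|0⟩ + (0.08421 - 0.04494i)|1⟩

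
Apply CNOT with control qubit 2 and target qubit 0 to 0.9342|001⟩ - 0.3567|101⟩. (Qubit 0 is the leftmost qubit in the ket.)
-0.3567|001⟩ + 0.9342|101⟩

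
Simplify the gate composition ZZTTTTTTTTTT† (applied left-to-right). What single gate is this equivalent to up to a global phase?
I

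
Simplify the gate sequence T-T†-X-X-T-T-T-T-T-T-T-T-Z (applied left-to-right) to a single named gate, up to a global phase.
Z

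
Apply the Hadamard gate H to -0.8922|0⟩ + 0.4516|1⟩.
-0.3116|0⟩ - 0.9502|1⟩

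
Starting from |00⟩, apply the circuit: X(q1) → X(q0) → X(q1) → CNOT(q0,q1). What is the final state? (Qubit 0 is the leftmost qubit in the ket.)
|11⟩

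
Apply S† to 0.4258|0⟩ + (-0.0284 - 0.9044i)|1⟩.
0.4258|0⟩ + (-0.9044 + 0.0284i)|1⟩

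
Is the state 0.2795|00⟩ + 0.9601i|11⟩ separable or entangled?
Entangled

Writing the state as a|00⟩ + b|01⟩ + c|10⟩ + d|11⟩, it is a product state iff ad − bc = 0.
Here (a, b, c, d) = (0.2795, 0, 0, 0.9601i): ad − bc = (0.2795)(0.9601i) − (0)(0) = 0.2683i ≠ 0, so the state is entangled.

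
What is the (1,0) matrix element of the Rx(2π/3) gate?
-0.866i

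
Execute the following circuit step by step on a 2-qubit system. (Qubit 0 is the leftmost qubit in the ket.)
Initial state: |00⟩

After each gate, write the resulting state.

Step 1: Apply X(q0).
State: |10⟩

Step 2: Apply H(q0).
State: 1/√2|00⟩ - 1/√2|10⟩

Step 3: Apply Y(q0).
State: (1/√2)i|00⟩ + (1/√2)i|10⟩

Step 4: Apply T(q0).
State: (1/√2)i|00⟩ + (-1/2 + (1/2)i)|10⟩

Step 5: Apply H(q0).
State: (-1/√8 + 0.8536i)|00⟩ + (1/√8 + 0.1464i)|10⟩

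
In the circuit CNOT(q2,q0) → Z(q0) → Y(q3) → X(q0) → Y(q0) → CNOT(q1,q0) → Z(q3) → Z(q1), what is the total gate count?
8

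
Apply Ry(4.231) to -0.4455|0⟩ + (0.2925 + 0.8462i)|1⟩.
(-0.01933 - 0.7237i)|0⟩ + (-0.5326 - 0.4385i)|1⟩

Ry(4.231) = [[cos(θ/2), −sin(θ/2)], [sin(θ/2), cos(θ/2)]]; θ = 4.231, cos(θ/2) ≈ -0.518165, sin(θ/2) ≈ 0.855281.
With a = amp(|0⟩) = -0.4455 and b = amp(|1⟩) = (0.2925 + 0.8462i):
new amp(|0⟩) = (-0.518165)·a + (-0.855281)·b = (-0.01933 - 0.7237i)
new amp(|1⟩) = (0.855281)·a + (-0.518165)·b = (-0.5326 - 0.4385i)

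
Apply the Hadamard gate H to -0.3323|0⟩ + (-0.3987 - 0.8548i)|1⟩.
(-0.5169 - 0.6044i)|0⟩ + (0.04695 + 0.6044i)|1⟩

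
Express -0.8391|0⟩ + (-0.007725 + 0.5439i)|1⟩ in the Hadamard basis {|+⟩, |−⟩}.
(-0.5988 + 0.3846i)|+⟩ + (-0.5879 - 0.3846i)|−⟩

With |ψ⟩ = α|0⟩ + β|1⟩, the Hadamard-basis coefficients are ⟨+|ψ⟩ = (α + β)/√2 and ⟨−|ψ⟩ = (α − β)/√2.
Here α = -0.8391, β = (-0.007725 + 0.5439i): (α + β)/√2 = (-0.5988 + 0.3846i), (α − β)/√2 = (-0.5879 - 0.3846i).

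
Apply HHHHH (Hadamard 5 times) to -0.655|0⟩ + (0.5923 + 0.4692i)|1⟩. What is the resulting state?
(-0.04434 + 0.3318i)|0⟩ + (-0.882 - 0.3318i)|1⟩

H² = I, so H^5 = H: a single Hadamard. With (a, b) = (-0.655, (0.5923 + 0.4692i)), H gives ((a + b)/√2, (a − b)/√2) = ((-0.04434 + 0.3318i), (-0.882 - 0.3318i)).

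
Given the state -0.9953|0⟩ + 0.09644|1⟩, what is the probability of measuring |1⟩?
0.009301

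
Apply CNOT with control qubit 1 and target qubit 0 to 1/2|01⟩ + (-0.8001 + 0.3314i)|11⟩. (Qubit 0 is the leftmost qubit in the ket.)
(-0.8001 + 0.3314i)|01⟩ + 1/2|11⟩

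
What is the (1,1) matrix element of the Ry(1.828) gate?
0.6106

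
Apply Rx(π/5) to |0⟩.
0.9511|0⟩ - 0.309i|1⟩

Rx(π/5) = [[cos(θ/2), −i·sin(θ/2)], [−i·sin(θ/2), cos(θ/2)]]; θ = π/5, cos(θ/2) ≈ 0.951057, sin(θ/2) ≈ 0.309017.
With a = amp(|0⟩) = 1 and b = amp(|1⟩) = 0:
new amp(|0⟩) = (0.951057)·a + (-0.309017i)·b = 0.9511
new amp(|1⟩) = (-0.309017i)·a + (0.951057)·b = -0.309i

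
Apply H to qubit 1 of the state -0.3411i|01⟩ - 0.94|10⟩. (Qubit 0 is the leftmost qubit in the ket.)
-0.2412i|00⟩ + 0.2412i|01⟩ - 0.6647|10⟩ - 0.6647|11⟩

H on qubit 1 mixes each pair of kets that differ only in qubit 1: amplitudes (a, b) of (|…0…⟩, |…1…⟩) become ((a + b)/√2, (a − b)/√2). Kets absent from the input have amplitude 0.
(|00⟩, |01⟩): (a, b) = (0, -0.3411i) → (-0.2412i, 0.2412i)
(|10⟩, |11⟩): (a, b) = (-0.94, 0) → (-0.6647, -0.6647)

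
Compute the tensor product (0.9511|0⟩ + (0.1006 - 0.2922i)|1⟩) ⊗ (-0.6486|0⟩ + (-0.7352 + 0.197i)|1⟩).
-0.6169|00⟩ + (-0.6992 + 0.1874i)|01⟩ + (-0.06525 + 0.1895i)|10⟩ + (-0.0164 + 0.2346i)|11⟩

amp(|b₁b₂…⟩) = product of the factor amplitudes for bits b₁, b₂, …; only kets whose every factor amplitude is nonzero survive.
|00⟩: (0.9511)(-0.6486) = -0.6169
|01⟩: (0.9511)(-0.7352 + 0.197i) = (-0.6992 + 0.1874i)
|10⟩: (0.1006 - 0.2922i)(-0.6486) = (-0.06525 + 0.1895i)
|11⟩: (0.1006 - 0.2922i)(-0.7352 + 0.197i) = (-0.0164 + 0.2346i)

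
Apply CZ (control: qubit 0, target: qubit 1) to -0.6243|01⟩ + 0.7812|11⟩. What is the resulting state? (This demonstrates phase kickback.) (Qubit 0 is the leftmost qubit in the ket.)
-0.6243|01⟩ - 0.7812|11⟩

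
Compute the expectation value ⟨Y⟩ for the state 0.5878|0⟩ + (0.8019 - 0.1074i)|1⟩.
-0.1263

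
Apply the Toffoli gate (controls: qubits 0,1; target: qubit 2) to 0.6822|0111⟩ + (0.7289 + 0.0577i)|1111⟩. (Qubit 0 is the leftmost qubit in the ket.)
0.6822|0111⟩ + (0.7289 + 0.0577i)|1101⟩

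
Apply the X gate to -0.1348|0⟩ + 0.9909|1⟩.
0.9909|0⟩ - 0.1348|1⟩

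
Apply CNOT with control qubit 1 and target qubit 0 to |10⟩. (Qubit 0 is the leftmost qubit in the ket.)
|10⟩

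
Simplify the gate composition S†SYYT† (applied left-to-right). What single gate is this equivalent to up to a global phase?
T†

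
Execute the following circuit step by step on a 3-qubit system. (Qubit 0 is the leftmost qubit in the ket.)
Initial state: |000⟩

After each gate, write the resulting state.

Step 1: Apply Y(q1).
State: i|010⟩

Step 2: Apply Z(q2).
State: i|010⟩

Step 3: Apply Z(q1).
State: -i|010⟩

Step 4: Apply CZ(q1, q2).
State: -i|010⟩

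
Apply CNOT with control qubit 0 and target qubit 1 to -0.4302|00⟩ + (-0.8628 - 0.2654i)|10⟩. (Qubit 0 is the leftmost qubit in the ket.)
-0.4302|00⟩ + (-0.8628 - 0.2654i)|11⟩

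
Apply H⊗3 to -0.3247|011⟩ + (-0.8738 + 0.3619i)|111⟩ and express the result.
(-0.4237 + 0.128i)|000⟩ + (0.4237 - 0.128i)|001⟩ + (0.4237 - 0.128i)|010⟩ + (-0.4237 + 0.128i)|011⟩ + (0.1941 - 0.128i)|100⟩ + (-0.1941 + 0.128i)|101⟩ + (-0.1941 + 0.128i)|110⟩ + (0.1941 - 0.128i)|111⟩

H⊗3 gives amp(|y⟩) = (1/2√2) Σ_x (−1)^(x·y) amp(|x⟩), where x·y is the number of positions in which both x and y have a 1.
|000⟩: (-0.3247 + (-0.8738 + 0.3619i))/(2√2) = (-0.4237 + 0.128i)
|001⟩: (0.3247 - (-0.8738 + 0.3619i))/(2√2) = (0.4237 - 0.128i)
|010⟩: (0.3247 - (-0.8738 + 0.3619i))/(2√2) = (0.4237 - 0.128i)
|011⟩: (-0.3247 + (-0.8738 + 0.3619i))/(2√2) = (-0.4237 + 0.128i)
|100⟩: (-0.3247 - (-0.8738 + 0.3619i))/(2√2) = (0.1941 - 0.128i)
|101⟩: (0.3247 + (-0.8738 + 0.3619i))/(2√2) = (-0.1941 + 0.128i)
|110⟩: (0.3247 + (-0.8738 + 0.3619i))/(2√2) = (-0.1941 + 0.128i)
|111⟩: (-0.3247 - (-0.8738 + 0.3619i))/(2√2) = (0.1941 - 0.128i)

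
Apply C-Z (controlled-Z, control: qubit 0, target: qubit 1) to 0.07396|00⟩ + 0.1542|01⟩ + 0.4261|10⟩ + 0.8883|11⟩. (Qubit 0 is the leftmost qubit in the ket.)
0.07396|00⟩ + 0.1542|01⟩ + 0.4261|10⟩ - 0.8883|11⟩

C-Z leaves the control-|0⟩ kets |00⟩, |01⟩ unchanged and applies Z to qubit 1 on the control-|1⟩ pair (|10⟩, |11⟩).
Z = [[1, 0], [0, -1]].
With a = amp(|10⟩) = 0.4261 and b = amp(|11⟩) = 0.8883:
new amp(|10⟩) = (1)·a = 0.4261
new amp(|11⟩) = (-1)·b = -0.8883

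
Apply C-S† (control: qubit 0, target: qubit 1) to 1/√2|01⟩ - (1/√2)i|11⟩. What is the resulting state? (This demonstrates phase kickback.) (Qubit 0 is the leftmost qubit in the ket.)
1/√2|01⟩ - 1/√2|11⟩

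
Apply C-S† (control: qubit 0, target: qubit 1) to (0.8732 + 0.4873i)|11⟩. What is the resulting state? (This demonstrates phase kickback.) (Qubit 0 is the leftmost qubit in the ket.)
(0.4873 - 0.8732i)|11⟩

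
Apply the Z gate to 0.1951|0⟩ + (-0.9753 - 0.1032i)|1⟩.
0.1951|0⟩ + (0.9753 + 0.1032i)|1⟩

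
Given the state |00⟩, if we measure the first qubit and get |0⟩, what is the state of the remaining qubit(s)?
|0⟩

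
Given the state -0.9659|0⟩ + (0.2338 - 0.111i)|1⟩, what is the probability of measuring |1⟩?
0.06698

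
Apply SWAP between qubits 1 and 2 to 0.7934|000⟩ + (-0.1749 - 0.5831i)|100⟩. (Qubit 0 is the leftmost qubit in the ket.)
0.7934|000⟩ + (-0.1749 - 0.5831i)|100⟩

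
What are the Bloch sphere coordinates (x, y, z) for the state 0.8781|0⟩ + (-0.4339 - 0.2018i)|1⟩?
(-0.762, -0.3544, 0.5421)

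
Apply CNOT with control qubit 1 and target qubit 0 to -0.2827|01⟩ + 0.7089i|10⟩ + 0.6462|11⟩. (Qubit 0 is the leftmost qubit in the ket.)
0.6462|01⟩ + 0.7089i|10⟩ - 0.2827|11⟩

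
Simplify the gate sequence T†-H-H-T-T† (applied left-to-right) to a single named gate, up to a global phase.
T†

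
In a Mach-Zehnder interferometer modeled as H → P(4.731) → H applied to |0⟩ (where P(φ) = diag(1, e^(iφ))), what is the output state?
(0.5093 - 0.4999i)|0⟩ + (0.4907 + 0.4999i)|1⟩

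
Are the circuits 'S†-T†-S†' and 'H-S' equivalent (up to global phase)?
No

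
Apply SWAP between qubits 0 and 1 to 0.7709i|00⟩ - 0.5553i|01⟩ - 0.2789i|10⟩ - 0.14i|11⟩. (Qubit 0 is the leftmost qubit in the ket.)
0.7709i|00⟩ - 0.2789i|01⟩ - 0.5553i|10⟩ - 0.14i|11⟩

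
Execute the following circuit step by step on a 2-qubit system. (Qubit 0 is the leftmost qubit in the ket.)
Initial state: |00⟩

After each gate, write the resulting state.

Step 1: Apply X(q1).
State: |01⟩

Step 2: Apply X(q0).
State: |11⟩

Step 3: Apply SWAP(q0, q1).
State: |11⟩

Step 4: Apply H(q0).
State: 1/√2|01⟩ - 1/√2|11⟩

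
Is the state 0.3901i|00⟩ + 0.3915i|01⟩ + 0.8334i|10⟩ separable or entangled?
Entangled

Writing the state as a|00⟩ + b|01⟩ + c|10⟩ + d|11⟩, it is a product state iff ad − bc = 0.
Here (a, b, c, d) = (0.3901i, 0.3915i, 0.8334i, 0): ad − bc = (0.3901i)(0) − (0.3915i)(0.8334i) = 0.3263 ≠ 0, so the state is entangled.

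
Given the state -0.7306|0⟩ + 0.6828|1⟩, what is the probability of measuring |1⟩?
0.4662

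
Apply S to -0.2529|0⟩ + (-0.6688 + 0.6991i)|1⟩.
-0.2529|0⟩ + (-0.6991 - 0.6688i)|1⟩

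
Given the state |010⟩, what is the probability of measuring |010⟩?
1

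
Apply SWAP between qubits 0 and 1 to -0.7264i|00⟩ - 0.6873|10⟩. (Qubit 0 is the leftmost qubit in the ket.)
-0.7264i|00⟩ - 0.6873|01⟩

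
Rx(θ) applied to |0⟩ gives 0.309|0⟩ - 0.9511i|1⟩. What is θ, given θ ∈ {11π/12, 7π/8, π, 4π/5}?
4π/5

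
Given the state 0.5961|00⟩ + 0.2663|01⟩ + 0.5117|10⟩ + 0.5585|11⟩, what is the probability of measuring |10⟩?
0.2618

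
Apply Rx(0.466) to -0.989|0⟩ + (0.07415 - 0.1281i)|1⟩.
(-0.9919 - 0.01712i)|0⟩ + (0.07215 + 0.1037i)|1⟩

Rx(0.466) = [[cos(θ/2), −i·sin(θ/2)], [−i·sin(θ/2), cos(θ/2)]]; θ = 0.466, cos(θ/2) ≈ 0.972978, sin(θ/2) ≈ 0.230897.
With a = amp(|0⟩) = -0.989 and b = amp(|1⟩) = (0.07415 - 0.1281i):
new amp(|0⟩) = (0.972978)·a + (-0.230897i)·b = (-0.9919 - 0.01712i)
new amp(|1⟩) = (-0.230897i)·a + (0.972978)·b = (0.07215 + 0.1037i)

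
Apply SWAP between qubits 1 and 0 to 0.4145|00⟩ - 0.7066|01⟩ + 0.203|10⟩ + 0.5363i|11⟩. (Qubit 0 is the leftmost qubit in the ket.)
0.4145|00⟩ + 0.203|01⟩ - 0.7066|10⟩ + 0.5363i|11⟩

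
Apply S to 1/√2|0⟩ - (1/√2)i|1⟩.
1/√2|0⟩ + 1/√2|1⟩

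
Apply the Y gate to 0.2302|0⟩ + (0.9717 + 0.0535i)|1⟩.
(0.0535 - 0.9717i)|0⟩ + 0.2302i|1⟩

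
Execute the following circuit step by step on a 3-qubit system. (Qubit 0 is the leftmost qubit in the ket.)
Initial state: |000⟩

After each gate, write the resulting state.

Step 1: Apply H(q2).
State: 1/√2|000⟩ + 1/√2|001⟩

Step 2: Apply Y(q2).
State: -(1/√2)i|000⟩ + (1/√2)i|001⟩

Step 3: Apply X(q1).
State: -(1/√2)i|010⟩ + (1/√2)i|011⟩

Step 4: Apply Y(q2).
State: 1/√2|010⟩ + 1/√2|011⟩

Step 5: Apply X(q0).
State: 1/√2|110⟩ + 1/√2|111⟩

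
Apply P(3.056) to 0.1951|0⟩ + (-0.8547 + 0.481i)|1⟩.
0.1951|0⟩ + (0.8105 - 0.5523i)|1⟩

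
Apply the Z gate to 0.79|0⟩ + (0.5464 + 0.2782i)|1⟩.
0.79|0⟩ + (-0.5464 - 0.2782i)|1⟩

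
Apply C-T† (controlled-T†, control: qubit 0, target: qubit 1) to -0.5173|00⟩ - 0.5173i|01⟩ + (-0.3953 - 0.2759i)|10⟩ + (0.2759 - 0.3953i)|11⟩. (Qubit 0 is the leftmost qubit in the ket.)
-0.5173|00⟩ - 0.5173i|01⟩ + (-0.3953 - 0.2759i)|10⟩ + (-0.08443 - 0.4746i)|11⟩

C-T† leaves the control-|0⟩ kets |00⟩, |01⟩ unchanged and applies T† to qubit 1 on the control-|1⟩ pair (|10⟩, |11⟩).
T† = [[1, 0], [0, (1/√2 - (1/√2)i)]].
With a = amp(|10⟩) = (-0.3953 - 0.2759i) and b = amp(|11⟩) = (0.2759 - 0.3953i):
new amp(|10⟩) = (1)·a = (-0.3953 - 0.2759i)
new amp(|11⟩) = (1/√2 - (1/√2)i)·b = (-0.08443 - 0.4746i)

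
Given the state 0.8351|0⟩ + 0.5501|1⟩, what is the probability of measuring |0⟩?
0.6974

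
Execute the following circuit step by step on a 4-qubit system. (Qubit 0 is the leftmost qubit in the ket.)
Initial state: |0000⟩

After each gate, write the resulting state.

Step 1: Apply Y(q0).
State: i|1000⟩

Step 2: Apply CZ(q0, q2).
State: i|1000⟩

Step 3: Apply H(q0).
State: (1/√2)i|0000⟩ - (1/√2)i|1000⟩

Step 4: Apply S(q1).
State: (1/√2)i|0000⟩ - (1/√2)i|1000⟩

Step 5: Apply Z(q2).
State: (1/√2)i|0000⟩ - (1/√2)i|1000⟩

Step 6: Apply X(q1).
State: (1/√2)i|0100⟩ - (1/√2)i|1100⟩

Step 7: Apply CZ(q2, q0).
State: (1/√2)i|0100⟩ - (1/√2)i|1100⟩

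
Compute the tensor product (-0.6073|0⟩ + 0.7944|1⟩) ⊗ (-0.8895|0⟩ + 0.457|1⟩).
0.5402|00⟩ - 0.2775|01⟩ - 0.7066|10⟩ + 0.363|11⟩

amp(|b₁b₂…⟩) = product of the factor amplitudes for bits b₁, b₂, …; only kets whose every factor amplitude is nonzero survive.
|00⟩: (-0.6073)(-0.8895) = 0.5402
|01⟩: (-0.6073)(0.457) = -0.2775
|10⟩: (0.7944)(-0.8895) = -0.7066
|11⟩: (0.7944)(0.457) = 0.363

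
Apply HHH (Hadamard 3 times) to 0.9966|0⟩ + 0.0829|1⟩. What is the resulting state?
0.7633|0⟩ + 0.6461|1⟩

H² = I, so H^3 = H: a single Hadamard. With (a, b) = (0.9966, 0.0829), H gives ((a + b)/√2, (a − b)/√2) = (0.7633, 0.6461).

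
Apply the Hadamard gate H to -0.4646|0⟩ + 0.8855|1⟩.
0.2976|0⟩ - 0.9547|1⟩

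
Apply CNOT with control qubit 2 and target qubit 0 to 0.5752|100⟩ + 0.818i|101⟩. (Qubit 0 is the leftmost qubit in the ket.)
0.818i|001⟩ + 0.5752|100⟩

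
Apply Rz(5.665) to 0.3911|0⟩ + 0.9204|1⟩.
(-0.3726 - 0.119i)|0⟩ + (-0.8768 + 0.28i)|1⟩

Rz(5.665) = [[e^(−iθ/2), 0], [0, e^(iθ/2)]] with e^(±iθ/2) = cos(θ/2) ± i·sin(θ/2); θ = 5.665, cos(θ/2) ≈ -0.95261, sin(θ/2) ≈ 0.304194.
With a = amp(|0⟩) = 0.3911 and b = amp(|1⟩) = 0.9204:
new amp(|0⟩) = (-0.95261 - 0.304194i)·a = (-0.3726 - 0.119i)
new amp(|1⟩) = (-0.95261 + 0.304194i)·b = (-0.8768 + 0.28i)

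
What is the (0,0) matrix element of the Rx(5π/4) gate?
-0.3827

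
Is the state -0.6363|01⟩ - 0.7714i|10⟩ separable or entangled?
Entangled

Writing the state as a|00⟩ + b|01⟩ + c|10⟩ + d|11⟩, it is a product state iff ad − bc = 0.
Here (a, b, c, d) = (0, -0.6363, -0.7714i, 0): ad − bc = (0)(0) − (-0.6363)(-0.7714i) = -0.4908i ≠ 0, so the state is entangled.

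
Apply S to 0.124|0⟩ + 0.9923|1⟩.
0.124|0⟩ + 0.9923i|1⟩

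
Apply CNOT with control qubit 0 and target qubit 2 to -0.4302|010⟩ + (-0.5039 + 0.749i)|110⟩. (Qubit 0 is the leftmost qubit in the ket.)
-0.4302|010⟩ + (-0.5039 + 0.749i)|111⟩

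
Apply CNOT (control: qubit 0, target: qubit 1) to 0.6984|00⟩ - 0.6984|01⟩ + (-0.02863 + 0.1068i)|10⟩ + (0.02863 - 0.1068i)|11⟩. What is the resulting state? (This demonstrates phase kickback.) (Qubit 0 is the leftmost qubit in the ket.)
0.6984|00⟩ - 0.6984|01⟩ + (0.02863 - 0.1068i)|10⟩ + (-0.02863 + 0.1068i)|11⟩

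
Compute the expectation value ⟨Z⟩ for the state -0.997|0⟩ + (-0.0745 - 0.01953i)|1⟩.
0.9881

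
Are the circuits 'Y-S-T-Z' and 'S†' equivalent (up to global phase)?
No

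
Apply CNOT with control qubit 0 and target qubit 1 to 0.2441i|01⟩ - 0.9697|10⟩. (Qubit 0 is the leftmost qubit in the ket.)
0.2441i|01⟩ - 0.9697|11⟩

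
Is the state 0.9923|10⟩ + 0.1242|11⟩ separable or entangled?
Separable

Writing the state as a|00⟩ + b|01⟩ + c|10⟩ + d|11⟩, it is a product state iff ad − bc = 0.
Here (a, b, c, d) = (0, 0, 0.9923, 0.1242): ad − bc = (0)(0.1242) − (0)(0.9923) = 0, so the state is separable.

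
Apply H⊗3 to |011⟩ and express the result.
1/√8|000⟩ - 1/√8|001⟩ - 1/√8|010⟩ + 1/√8|011⟩ + 1/√8|100⟩ - 1/√8|101⟩ - 1/√8|110⟩ + 1/√8|111⟩

H⊗3 gives amp(|y⟩) = (1/2√2) Σ_x (−1)^(x·y) amp(|x⟩), where x·y is the number of positions in which both x and y have a 1.
|000⟩: (1)/(2√2) = 1/√8
|001⟩: (-1)/(2√2) = -1/√8
|010⟩: (-1)/(2√2) = -1/√8
|011⟩: (1)/(2√2) = 1/√8
|100⟩: (1)/(2√2) = 1/√8
|101⟩: (-1)/(2√2) = -1/√8
|110⟩: (-1)/(2√2) = -1/√8
|111⟩: (1)/(2√2) = 1/√8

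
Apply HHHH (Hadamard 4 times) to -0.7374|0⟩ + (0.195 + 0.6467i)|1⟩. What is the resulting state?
-0.7374|0⟩ + (0.195 + 0.6467i)|1⟩

H² = I, so an even number of Hadamards cancels: H^4 = I and the state is unchanged.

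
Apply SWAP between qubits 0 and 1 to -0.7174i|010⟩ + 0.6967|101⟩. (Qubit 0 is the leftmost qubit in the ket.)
0.6967|011⟩ - 0.7174i|100⟩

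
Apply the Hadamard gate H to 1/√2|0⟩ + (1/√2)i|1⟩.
(1/2 + (1/2)i)|0⟩ + (1/2 - (1/2)i)|1⟩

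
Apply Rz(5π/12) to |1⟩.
(0.7934 + 0.6088i)|1⟩

Rz(5π/12) = [[e^(−iθ/2), 0], [0, e^(iθ/2)]] with e^(±iθ/2) = cos(θ/2) ± i·sin(θ/2); θ = 5π/12, cos(θ/2) ≈ 0.793353, sin(θ/2) ≈ 0.608761.
With a = amp(|0⟩) = 0 and b = amp(|1⟩) = 1:
new amp(|0⟩) = (0.793353 - 0.608761i)·a = 0
new amp(|1⟩) = (0.793353 + 0.608761i)·b = (0.7934 + 0.6088i)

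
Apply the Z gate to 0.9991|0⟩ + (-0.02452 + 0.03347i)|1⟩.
0.9991|0⟩ + (0.02452 - 0.03347i)|1⟩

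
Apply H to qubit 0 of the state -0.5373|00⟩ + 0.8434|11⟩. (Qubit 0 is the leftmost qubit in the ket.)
-0.3799|00⟩ + 0.5964|01⟩ - 0.3799|10⟩ - 0.5964|11⟩

H on qubit 0 mixes each pair of kets that differ only in qubit 0: amplitudes (a, b) of (|…0…⟩, |…1…⟩) become ((a + b)/√2, (a − b)/√2). Kets absent from the input have amplitude 0.
(|00⟩, |10⟩): (a, b) = (-0.5373, 0) → (-0.3799, -0.3799)
(|01⟩, |11⟩): (a, b) = (0, 0.8434) → (0.5964, -0.5964)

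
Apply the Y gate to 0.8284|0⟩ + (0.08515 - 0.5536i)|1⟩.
(-0.5536 - 0.08515i)|0⟩ + 0.8284i|1⟩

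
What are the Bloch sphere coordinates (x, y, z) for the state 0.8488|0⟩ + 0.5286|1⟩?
(0.8974, 0, 0.441)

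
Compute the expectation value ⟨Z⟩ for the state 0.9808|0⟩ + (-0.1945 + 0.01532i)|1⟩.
0.9239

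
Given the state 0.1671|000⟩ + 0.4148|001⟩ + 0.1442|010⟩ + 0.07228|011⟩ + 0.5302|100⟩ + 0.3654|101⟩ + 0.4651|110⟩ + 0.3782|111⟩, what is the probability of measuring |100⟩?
0.2811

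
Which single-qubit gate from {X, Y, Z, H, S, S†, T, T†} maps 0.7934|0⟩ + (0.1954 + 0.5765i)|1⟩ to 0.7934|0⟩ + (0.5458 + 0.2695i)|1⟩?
T†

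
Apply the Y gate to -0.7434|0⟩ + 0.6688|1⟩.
-0.6688i|0⟩ - 0.7434i|1⟩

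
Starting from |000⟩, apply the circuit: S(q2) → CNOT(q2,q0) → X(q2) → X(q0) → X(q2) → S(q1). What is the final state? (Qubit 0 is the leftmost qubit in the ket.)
|100⟩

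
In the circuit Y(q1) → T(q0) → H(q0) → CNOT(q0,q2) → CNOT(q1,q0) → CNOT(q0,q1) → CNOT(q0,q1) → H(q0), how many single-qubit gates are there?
4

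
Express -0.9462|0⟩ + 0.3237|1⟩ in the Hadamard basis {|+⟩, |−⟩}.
-0.4402|+⟩ - 0.898|−⟩

With |ψ⟩ = α|0⟩ + β|1⟩, the Hadamard-basis coefficients are ⟨+|ψ⟩ = (α + β)/√2 and ⟨−|ψ⟩ = (α − β)/√2.
Here α = -0.9462, β = 0.3237: (α + β)/√2 = -0.4402, (α − β)/√2 = -0.898.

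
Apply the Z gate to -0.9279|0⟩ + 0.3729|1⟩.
-0.9279|0⟩ - 0.3729|1⟩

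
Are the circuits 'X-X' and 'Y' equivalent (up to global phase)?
No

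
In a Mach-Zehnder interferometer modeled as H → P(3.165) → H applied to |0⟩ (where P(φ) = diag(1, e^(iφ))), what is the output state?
(0.000137 - 0.0117i)|0⟩ + (0.9999 + 0.0117i)|1⟩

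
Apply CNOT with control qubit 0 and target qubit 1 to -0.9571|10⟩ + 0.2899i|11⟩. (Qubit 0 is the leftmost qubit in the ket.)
0.2899i|10⟩ - 0.9571|11⟩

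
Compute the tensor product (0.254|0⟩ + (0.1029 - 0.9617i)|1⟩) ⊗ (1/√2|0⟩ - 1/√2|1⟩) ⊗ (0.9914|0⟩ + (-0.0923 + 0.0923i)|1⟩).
0.1781|000⟩ + (-0.01658 + 0.01658i)|001⟩ - 0.1781|010⟩ + (0.01658 - 0.01658i)|011⟩ + (0.07214 - 0.6742i)|100⟩ + (0.05605 + 0.06948i)|101⟩ + (-0.07214 + 0.6742i)|110⟩ + (-0.05605 - 0.06948i)|111⟩

amp(|b₁b₂…⟩) = product of the factor amplitudes for bits b₁, b₂, …; only kets whose every factor amplitude is nonzero survive.
|000⟩: (0.254)(1/√2)(0.9914) = 0.1781
|001⟩: (0.254)(1/√2)(-0.0923 + 0.0923i) = (-0.01658 + 0.01658i)
|010⟩: (0.254)(-1/√2)(0.9914) = -0.1781
|011⟩: (0.254)(-1/√2)(-0.0923 + 0.0923i) = (0.01658 - 0.01658i)
|100⟩: (0.1029 - 0.9617i)(1/√2)(0.9914) = (0.07214 - 0.6742i)
|101⟩: (0.1029 - 0.9617i)(1/√2)(-0.0923 + 0.0923i) = (0.05605 + 0.06948i)
|110⟩: (0.1029 - 0.9617i)(-1/√2)(0.9914) = (-0.07214 + 0.6742i)
|111⟩: (0.1029 - 0.9617i)(-1/√2)(-0.0923 + 0.0923i) = (-0.05605 - 0.06948i)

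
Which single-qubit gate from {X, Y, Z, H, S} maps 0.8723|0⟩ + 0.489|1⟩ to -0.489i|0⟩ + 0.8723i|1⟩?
Y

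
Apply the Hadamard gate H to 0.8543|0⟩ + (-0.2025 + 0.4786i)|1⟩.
(0.4609 + 0.3384i)|0⟩ + (0.7473 - 0.3384i)|1⟩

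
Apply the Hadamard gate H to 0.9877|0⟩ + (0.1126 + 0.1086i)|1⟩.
(0.778 + 0.07679i)|0⟩ + (0.6188 - 0.07679i)|1⟩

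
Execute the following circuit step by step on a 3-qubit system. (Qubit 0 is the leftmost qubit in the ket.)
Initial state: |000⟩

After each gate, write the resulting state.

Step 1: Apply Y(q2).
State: i|001⟩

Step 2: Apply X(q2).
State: i|000⟩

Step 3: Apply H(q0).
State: (1/√2)i|000⟩ + (1/√2)i|100⟩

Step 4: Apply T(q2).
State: (1/√2)i|000⟩ + (1/√2)i|100⟩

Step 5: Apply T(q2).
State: (1/√2)i|000⟩ + (1/√2)i|100⟩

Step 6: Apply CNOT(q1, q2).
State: (1/√2)i|000⟩ + (1/√2)i|100⟩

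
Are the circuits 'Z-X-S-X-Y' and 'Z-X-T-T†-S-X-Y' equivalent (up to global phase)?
Yes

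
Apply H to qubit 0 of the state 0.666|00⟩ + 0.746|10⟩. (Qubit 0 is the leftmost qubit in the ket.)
0.9984|00⟩ - 0.05657|10⟩

H on qubit 0 mixes each pair of kets that differ only in qubit 0: amplitudes (a, b) of (|…0…⟩, |…1…⟩) become ((a + b)/√2, (a − b)/√2). Kets absent from the input have amplitude 0.
(|00⟩, |10⟩): (a, b) = (0.666, 0.746) → (0.9984, -0.05657)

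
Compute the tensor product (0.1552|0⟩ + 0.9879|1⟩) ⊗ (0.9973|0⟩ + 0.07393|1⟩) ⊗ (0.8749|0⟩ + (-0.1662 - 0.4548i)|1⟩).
0.1354|000⟩ + (-0.02572 - 0.07039i)|001⟩ + 0.01004|010⟩ + (-0.001907 - 0.005218i)|011⟩ + 0.862|100⟩ + (-0.1637 - 0.4481i)|101⟩ + 0.0639|110⟩ + (-0.01214 - 0.03322i)|111⟩

amp(|b₁b₂…⟩) = product of the factor amplitudes for bits b₁, b₂, …; only kets whose every factor amplitude is nonzero survive.
|000⟩: (0.1552)(0.9973)(0.8749) = 0.1354
|001⟩: (0.1552)(0.9973)(-0.1662 - 0.4548i) = (-0.02572 - 0.07039i)
|010⟩: (0.1552)(0.07393)(0.8749) = 0.01004
|011⟩: (0.1552)(0.07393)(-0.1662 - 0.4548i) = (-0.001907 - 0.005218i)
|100⟩: (0.9879)(0.9973)(0.8749) = 0.862
|101⟩: (0.9879)(0.9973)(-0.1662 - 0.4548i) = (-0.1637 - 0.4481i)
|110⟩: (0.9879)(0.07393)(0.8749) = 0.0639
|111⟩: (0.9879)(0.07393)(-0.1662 - 0.4548i) = (-0.01214 - 0.03322i)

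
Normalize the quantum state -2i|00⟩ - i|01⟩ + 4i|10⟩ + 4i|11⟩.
-0.3288i|00⟩ - 0.1644i|01⟩ + 0.6576i|10⟩ + 0.6576i|11⟩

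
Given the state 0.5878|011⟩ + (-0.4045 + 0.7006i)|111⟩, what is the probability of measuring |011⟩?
0.3455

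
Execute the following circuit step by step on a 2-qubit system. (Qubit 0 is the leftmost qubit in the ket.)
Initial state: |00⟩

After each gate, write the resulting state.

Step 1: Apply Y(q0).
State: i|10⟩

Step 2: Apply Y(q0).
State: |00⟩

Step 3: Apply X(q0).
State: |10⟩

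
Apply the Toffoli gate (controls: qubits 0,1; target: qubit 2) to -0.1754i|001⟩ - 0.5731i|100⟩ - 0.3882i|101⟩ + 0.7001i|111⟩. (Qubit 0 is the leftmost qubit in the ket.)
-0.1754i|001⟩ - 0.5731i|100⟩ - 0.3882i|101⟩ + 0.7001i|110⟩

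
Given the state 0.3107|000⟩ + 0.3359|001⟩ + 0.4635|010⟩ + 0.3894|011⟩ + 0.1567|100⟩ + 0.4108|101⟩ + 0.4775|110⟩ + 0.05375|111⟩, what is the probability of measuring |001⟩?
0.1128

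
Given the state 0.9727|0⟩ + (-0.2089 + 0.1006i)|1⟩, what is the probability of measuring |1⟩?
0.05376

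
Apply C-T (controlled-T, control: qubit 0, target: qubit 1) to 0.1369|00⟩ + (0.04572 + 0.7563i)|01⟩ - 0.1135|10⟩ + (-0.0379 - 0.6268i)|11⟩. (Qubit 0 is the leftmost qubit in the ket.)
0.1369|00⟩ + (0.04572 + 0.7563i)|01⟩ - 0.1135|10⟩ + (0.4164 - 0.47i)|11⟩

C-T leaves the control-|0⟩ kets |00⟩, |01⟩ unchanged and applies T to qubit 1 on the control-|1⟩ pair (|10⟩, |11⟩).
T = [[1, 0], [0, (1/√2 + (1/√2)i)]].
With a = amp(|10⟩) = -0.1135 and b = amp(|11⟩) = (-0.0379 - 0.6268i):
new amp(|10⟩) = (1)·a = -0.1135
new amp(|11⟩) = (1/√2 + (1/√2)i)·b = (0.4164 - 0.47i)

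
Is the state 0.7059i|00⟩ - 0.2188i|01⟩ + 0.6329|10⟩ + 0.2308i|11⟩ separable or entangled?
Entangled

Writing the state as a|00⟩ + b|01⟩ + c|10⟩ + d|11⟩, it is a product state iff ad − bc = 0.
Here (a, b, c, d) = (0.7059i, -0.2188i, 0.6329, 0.2308i): ad − bc = (0.7059i)(0.2308i) − (-0.2188i)(0.6329) = (-0.1629 + 0.1385i) ≠ 0, so the state is entangled.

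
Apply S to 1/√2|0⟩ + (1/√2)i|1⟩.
1/√2|0⟩ - 1/√2|1⟩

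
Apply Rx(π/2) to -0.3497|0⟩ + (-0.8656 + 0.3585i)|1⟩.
(0.006223 + 0.6121i)|0⟩ + (-0.6121 + 0.5008i)|1⟩

Rx(π/2) = [[cos(θ/2), −i·sin(θ/2)], [−i·sin(θ/2), cos(θ/2)]]; θ = π/2, cos(θ/2) ≈ 0.707107, sin(θ/2) ≈ 0.707107.
With a = amp(|0⟩) = -0.3497 and b = amp(|1⟩) = (-0.8656 + 0.3585i):
new amp(|0⟩) = (0.707107)·a + (-0.707107i)·b = (0.006223 + 0.6121i)
new amp(|1⟩) = (-0.707107i)·a + (0.707107)·b = (-0.6121 + 0.5008i)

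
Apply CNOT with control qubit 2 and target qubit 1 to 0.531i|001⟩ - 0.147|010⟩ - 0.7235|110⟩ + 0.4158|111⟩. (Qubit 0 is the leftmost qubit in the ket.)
-0.147|010⟩ + 0.531i|011⟩ + 0.4158|101⟩ - 0.7235|110⟩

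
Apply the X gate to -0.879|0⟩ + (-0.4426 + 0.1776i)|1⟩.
(-0.4426 + 0.1776i)|0⟩ - 0.879|1⟩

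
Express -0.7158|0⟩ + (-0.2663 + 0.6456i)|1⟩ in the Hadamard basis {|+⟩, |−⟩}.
(-0.6944 + 0.4565i)|+⟩ + (-0.3178 - 0.4565i)|−⟩

With |ψ⟩ = α|0⟩ + β|1⟩, the Hadamard-basis coefficients are ⟨+|ψ⟩ = (α + β)/√2 and ⟨−|ψ⟩ = (α − β)/√2.
Here α = -0.7158, β = (-0.2663 + 0.6456i): (α + β)/√2 = (-0.6944 + 0.4565i), (α − β)/√2 = (-0.3178 - 0.4565i).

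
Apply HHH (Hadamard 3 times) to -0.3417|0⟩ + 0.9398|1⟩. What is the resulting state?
0.4229|0⟩ - 0.9062|1⟩

H² = I, so H^3 = H: a single Hadamard. With (a, b) = (-0.3417, 0.9398), H gives ((a + b)/√2, (a − b)/√2) = (0.4229, -0.9062).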